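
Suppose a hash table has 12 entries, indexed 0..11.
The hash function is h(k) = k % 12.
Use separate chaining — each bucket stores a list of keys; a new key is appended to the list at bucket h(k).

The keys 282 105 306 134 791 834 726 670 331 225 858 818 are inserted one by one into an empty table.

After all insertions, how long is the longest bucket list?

5

282 -> bucket 6
105 -> bucket 9
306 -> bucket 6 (collision)
134 -> bucket 2
791 -> bucket 11
834 -> bucket 6 (collision)
726 -> bucket 6 (collision)
670 -> bucket 10
331 -> bucket 7
225 -> bucket 9 (collision)
858 -> bucket 6 (collision)
818 -> bucket 2 (collision)
Final buckets:
0: ∅
1: ∅
2: 134 -> 818
3: ∅
4: ∅
5: ∅
6: 282 -> 306 -> 834 -> 726 -> 858
7: 331
8: ∅
9: 105 -> 225
10: 670
11: 791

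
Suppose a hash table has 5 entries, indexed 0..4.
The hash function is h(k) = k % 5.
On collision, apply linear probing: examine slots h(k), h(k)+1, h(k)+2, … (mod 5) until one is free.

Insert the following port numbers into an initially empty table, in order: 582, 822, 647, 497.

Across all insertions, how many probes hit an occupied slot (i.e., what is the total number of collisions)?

6

Insert 582: h=2, slot 2 empty => index 2.
Insert 822: h=2, slot 2 occupied => index 3.
Insert 647: h=2, slots 2,3 occupied => index 4.
Insert 497: h=2, slots 2,3,4 occupied => index 0.
Table: [497, ., 582, 822, 647]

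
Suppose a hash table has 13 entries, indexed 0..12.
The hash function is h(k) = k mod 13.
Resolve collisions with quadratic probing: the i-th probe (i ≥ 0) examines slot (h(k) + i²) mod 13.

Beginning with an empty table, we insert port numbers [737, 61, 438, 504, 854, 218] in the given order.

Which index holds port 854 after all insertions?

737: h=9 → slot 9
61: h=9, probe 9,10 → slot 10
438: h=9, probe 9,10,0 → slot 0
504: h=10, probe 10,11 → slot 11
854: h=9, probe 9,10,0,5 → slot 5
218: h=10, probe 10,11,1 → slot 1
Table: [438, 218, ., ., ., 854, ., ., ., 737, 61, 504, .]

5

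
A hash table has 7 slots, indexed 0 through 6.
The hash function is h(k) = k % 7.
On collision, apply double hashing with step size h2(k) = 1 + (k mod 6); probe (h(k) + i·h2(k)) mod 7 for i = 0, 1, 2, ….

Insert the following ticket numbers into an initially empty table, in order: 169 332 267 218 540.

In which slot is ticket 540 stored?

2

169: h=1 => slot 1
332: h=3 => slot 3
267: h=1, h2=4, probe 1,5 => slot 5
218: h=1, h2=3, probe 1,4 => slot 4
540: h=1, h2=1, probe 1,2 => slot 2
Table: [., 169, 540, 332, 218, 267, .]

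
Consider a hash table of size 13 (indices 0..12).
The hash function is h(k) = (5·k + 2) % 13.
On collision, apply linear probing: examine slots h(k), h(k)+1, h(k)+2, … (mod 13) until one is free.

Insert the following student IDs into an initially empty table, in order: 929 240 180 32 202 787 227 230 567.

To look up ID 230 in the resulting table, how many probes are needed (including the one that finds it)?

929 hashes to 6; slot 6 is free -> place at 6.
240 hashes to 6; 6 taken -> place at 7.
180 hashes to 5; slot 5 is free -> place at 5.
32 hashes to 6; 6,7 taken -> place at 8.
202 hashes to 11; slot 11 is free -> place at 11.
787 hashes to 11; 11 taken -> place at 12.
227 hashes to 6; 6,7,8 taken -> place at 9.
230 hashes to 8; 8,9 taken -> place at 10.
567 hashes to 3; slot 3 is free -> place at 3.
Table: [_, _, _, 567, _, 180, 929, 240, 32, 227, 230, 202, 787]
Lookup 230: h=8, probe 8,9,10 → found at 10.

3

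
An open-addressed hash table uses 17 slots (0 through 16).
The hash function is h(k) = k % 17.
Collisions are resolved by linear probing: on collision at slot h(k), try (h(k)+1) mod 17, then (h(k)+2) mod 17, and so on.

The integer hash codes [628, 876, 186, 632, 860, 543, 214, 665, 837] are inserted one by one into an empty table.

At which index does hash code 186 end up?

628 hashes to 16; slot 16 is free => place at 16.
876 hashes to 9; slot 9 is free => place at 9.
186 hashes to 16; 16 taken => place at 0.
632 hashes to 3; slot 3 is free => place at 3.
860 hashes to 10; slot 10 is free => place at 10.
543 hashes to 16; 16,0 taken => place at 1.
214 hashes to 10; 10 taken => place at 11.
665 hashes to 2; slot 2 is free => place at 2.
837 hashes to 4; slot 4 is free => place at 4.
Table: [186, 543, 665, 632, 837, —, —, —, —, 876, 860, 214, —, —, —, —, 628]

0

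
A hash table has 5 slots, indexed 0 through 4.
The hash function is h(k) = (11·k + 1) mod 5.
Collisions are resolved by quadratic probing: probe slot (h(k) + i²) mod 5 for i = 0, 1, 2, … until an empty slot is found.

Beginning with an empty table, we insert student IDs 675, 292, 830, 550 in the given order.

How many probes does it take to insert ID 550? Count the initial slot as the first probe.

3

675: h=1 -> slot 1
292: h=3 -> slot 3
830: h=1, probe 1,2 -> slot 2
550: h=1, probe 1,2,0 -> slot 0
Table: [550, 675, 830, 292, —]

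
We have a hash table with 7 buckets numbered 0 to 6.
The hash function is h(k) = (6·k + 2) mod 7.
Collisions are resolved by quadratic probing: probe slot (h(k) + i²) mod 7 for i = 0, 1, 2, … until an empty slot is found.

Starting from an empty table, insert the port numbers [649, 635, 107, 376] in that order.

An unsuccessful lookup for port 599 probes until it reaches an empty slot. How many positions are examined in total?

649 hashes to 4; slot 4 is free → place at 4.
635 hashes to 4; 4 taken → place at 5.
107 hashes to 0; slot 0 is free → place at 0.
376 hashes to 4; 4,5 taken → place at 1.
Table: [107, 376, ∅, ∅, 649, 635, ∅]
Lookup 599: h=5, probe 5,6 → slot 6 empty, not found.

2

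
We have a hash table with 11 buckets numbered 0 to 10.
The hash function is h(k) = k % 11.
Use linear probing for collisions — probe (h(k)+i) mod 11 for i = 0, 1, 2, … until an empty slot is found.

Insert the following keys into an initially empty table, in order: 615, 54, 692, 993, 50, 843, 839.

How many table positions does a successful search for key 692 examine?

3

615 hashes to 10; slot 10 is free → place at 10.
54 hashes to 10; 10 taken → place at 0.
692 hashes to 10; 10,0 taken → place at 1.
993 hashes to 3; slot 3 is free → place at 3.
50 hashes to 6; slot 6 is free → place at 6.
843 hashes to 7; slot 7 is free → place at 7.
839 hashes to 3; 3 taken → place at 4.
Table: [54, 692, —, 993, 839, —, 50, 843, —, —, 615]
Lookup 692: h=10, probe 10,0,1 → found at 1.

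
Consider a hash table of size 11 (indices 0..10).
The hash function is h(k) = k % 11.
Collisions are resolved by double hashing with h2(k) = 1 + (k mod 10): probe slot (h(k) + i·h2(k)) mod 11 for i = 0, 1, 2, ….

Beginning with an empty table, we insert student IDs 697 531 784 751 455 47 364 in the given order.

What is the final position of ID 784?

8

Insert 697: h=4, slot 4 empty => index 4.
Insert 531: h=3, slot 3 empty => index 3.
Insert 784: h=3, h2=5, slot 3 occupied => index 8.
Insert 751: h=3, h2=2, slot 3 occupied => index 5.
Insert 455: h=4, h2=6, slot 4 occupied => index 10.
Insert 47: h=3, h2=8, slot 3 occupied => index 0.
Insert 364: h=1, slot 1 empty => index 1.
Table: [47, 364, ∅, 531, 697, 751, ∅, ∅, 784, ∅, 455]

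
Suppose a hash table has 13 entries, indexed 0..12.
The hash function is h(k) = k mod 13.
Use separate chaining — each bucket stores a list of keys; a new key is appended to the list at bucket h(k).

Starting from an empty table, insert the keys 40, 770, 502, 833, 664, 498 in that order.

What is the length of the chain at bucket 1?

3

Insert 40: h=1, bucket 1 empty -> new chain.
Insert 770: h=3, bucket 3 empty -> new chain.
Insert 502: h=8, bucket 8 empty -> new chain.
Insert 833: h=1, bucket 1 nonempty -> append to chain.
Insert 664: h=1, bucket 1 nonempty -> append to chain.
Insert 498: h=4, bucket 4 empty -> new chain.
Final buckets:
0: —
1: 40 -> 833 -> 664
2: —
3: 770
4: 498
5: —
6: —
7: —
8: 502
9: —
10: —
11: —
12: —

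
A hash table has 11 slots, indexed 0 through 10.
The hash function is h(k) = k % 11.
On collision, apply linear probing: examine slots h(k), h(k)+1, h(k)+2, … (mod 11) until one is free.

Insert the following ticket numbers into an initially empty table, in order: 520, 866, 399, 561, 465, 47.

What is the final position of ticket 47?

6

520 hashes to 3; slot 3 is free => place at 3.
866 hashes to 8; slot 8 is free => place at 8.
399 hashes to 3; 3 taken => place at 4.
561 hashes to 0; slot 0 is free => place at 0.
465 hashes to 3; 3,4 taken => place at 5.
47 hashes to 3; 3,4,5 taken => place at 6.
Table: [561, ∅, ∅, 520, 399, 465, 47, ∅, 866, ∅, ∅]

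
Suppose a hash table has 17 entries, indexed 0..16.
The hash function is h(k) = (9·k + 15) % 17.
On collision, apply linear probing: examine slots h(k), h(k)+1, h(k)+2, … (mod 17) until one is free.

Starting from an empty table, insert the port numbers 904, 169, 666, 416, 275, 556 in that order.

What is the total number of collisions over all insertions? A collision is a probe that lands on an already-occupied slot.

904: h=8 -> slot 8
169: h=6 -> slot 6
666: h=8, probe 8,9 -> slot 9
416: h=2 -> slot 2
275: h=8, probe 8,9,10 -> slot 10
556: h=4 -> slot 4
Table: [∅, ∅, 416, ∅, 556, ∅, 169, ∅, 904, 666, 275, ∅, ∅, ∅, ∅, ∅, ∅]

3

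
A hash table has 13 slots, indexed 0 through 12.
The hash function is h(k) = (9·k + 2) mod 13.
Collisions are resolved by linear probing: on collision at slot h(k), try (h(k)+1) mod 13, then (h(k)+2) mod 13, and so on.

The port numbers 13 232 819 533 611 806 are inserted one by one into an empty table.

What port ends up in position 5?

611

Insert 13: h=2, slot 2 empty -> index 2.
Insert 232: h=10, slot 10 empty -> index 10.
Insert 819: h=2, slot 2 occupied -> index 3.
Insert 533: h=2, slots 2,3 occupied -> index 4.
Insert 611: h=2, slots 2,3,4 occupied -> index 5.
Insert 806: h=2, slots 2,3,4,5 occupied -> index 6.
Table: [—, —, 13, 819, 533, 611, 806, —, —, —, 232, —, —]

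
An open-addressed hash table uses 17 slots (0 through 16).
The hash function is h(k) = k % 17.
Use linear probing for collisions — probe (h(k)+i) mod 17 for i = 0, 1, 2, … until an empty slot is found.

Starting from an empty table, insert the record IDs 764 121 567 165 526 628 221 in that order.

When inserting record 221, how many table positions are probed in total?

4

764 hashes to 16; slot 16 is free → place at 16.
121 hashes to 2; slot 2 is free → place at 2.
567 hashes to 6; slot 6 is free → place at 6.
165 hashes to 12; slot 12 is free → place at 12.
526 hashes to 16; 16 taken → place at 0.
628 hashes to 16; 16,0 taken → place at 1.
221 hashes to 0; 0,1,2 taken → place at 3.
Table: [526, 628, 121, 221, —, —, 567, —, —, —, —, —, 165, —, —, —, 764]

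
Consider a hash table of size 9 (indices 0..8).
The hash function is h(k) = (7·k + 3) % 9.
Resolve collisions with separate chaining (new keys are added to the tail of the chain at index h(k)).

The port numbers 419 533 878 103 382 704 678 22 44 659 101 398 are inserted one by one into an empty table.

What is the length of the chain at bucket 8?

5

Insert 419: h=2, bucket 2 empty → new chain.
Insert 533: h=8, bucket 8 empty → new chain.
Insert 878: h=2, bucket 2 nonempty → append to chain.
Insert 103: h=4, bucket 4 empty → new chain.
Insert 382: h=4, bucket 4 nonempty → append to chain.
Insert 704: h=8, bucket 8 nonempty → append to chain.
Insert 678: h=6, bucket 6 empty → new chain.
Insert 22: h=4, bucket 4 nonempty → append to chain.
Insert 44: h=5, bucket 5 empty → new chain.
Insert 659: h=8, bucket 8 nonempty → append to chain.
Insert 101: h=8, bucket 8 nonempty → append to chain.
Insert 398: h=8, bucket 8 nonempty → append to chain.
Final buckets:
0: ∅
1: ∅
2: 419 -> 878
3: ∅
4: 103 -> 382 -> 22
5: 44
6: 678
7: ∅
8: 533 -> 704 -> 659 -> 101 -> 398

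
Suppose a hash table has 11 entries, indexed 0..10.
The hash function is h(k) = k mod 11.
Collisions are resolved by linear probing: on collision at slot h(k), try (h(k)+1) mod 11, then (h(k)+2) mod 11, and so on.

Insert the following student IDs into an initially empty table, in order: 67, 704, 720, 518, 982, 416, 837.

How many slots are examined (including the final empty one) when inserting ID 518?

2

Insert 67: h=1, slot 1 empty => index 1.
Insert 704: h=0, slot 0 empty => index 0.
Insert 720: h=5, slot 5 empty => index 5.
Insert 518: h=1, slot 1 occupied => index 2.
Insert 982: h=3, slot 3 empty => index 3.
Insert 416: h=9, slot 9 empty => index 9.
Insert 837: h=1, slots 1,2,3 occupied => index 4.
Table: [704, 67, 518, 982, 837, 720, ∅, ∅, ∅, 416, ∅]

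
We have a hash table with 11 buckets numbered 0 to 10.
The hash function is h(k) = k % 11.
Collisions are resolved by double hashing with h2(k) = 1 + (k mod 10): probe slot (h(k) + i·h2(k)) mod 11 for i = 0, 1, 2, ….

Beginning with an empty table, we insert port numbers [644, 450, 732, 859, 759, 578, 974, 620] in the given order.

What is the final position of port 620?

7

Insert 644: h=6, slot 6 empty => index 6.
Insert 450: h=10, slot 10 empty => index 10.
Insert 732: h=6, h2=3, slot 6 occupied => index 9.
Insert 859: h=1, slot 1 empty => index 1.
Insert 759: h=0, slot 0 empty => index 0.
Insert 578: h=6, h2=9, slot 6 occupied => index 4.
Insert 974: h=6, h2=5, slots 6,0 occupied => index 5.
Insert 620: h=4, h2=1, slots 4,5,6 occupied => index 7.
Table: [759, 859, -, -, 578, 974, 644, 620, -, 732, 450]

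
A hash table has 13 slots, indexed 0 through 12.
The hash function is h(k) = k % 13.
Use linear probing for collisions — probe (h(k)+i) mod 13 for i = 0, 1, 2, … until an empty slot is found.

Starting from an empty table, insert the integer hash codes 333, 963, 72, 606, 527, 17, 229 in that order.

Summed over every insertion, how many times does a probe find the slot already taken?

7

Insert 333: h=8, slot 8 empty → index 8.
Insert 963: h=1, slot 1 empty → index 1.
Insert 72: h=7, slot 7 empty → index 7.
Insert 606: h=8, slot 8 occupied → index 9.
Insert 527: h=7, slots 7,8,9 occupied → index 10.
Insert 17: h=4, slot 4 empty → index 4.
Insert 229: h=8, slots 8,9,10 occupied → index 11.
Table: [∅, 963, ∅, ∅, 17, ∅, ∅, 72, 333, 606, 527, 229, ∅]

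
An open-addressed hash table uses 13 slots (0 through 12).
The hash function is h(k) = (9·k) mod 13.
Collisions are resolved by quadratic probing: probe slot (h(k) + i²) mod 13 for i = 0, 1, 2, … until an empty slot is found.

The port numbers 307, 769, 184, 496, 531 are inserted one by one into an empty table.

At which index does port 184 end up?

6

Insert 307: h=7, slot 7 empty -> index 7.
Insert 769: h=5, slot 5 empty -> index 5.
Insert 184: h=5, slot 5 occupied -> index 6.
Insert 496: h=5, slots 5,6 occupied -> index 9.
Insert 531: h=8, slot 8 empty -> index 8.
Table: [∅, ∅, ∅, ∅, ∅, 769, 184, 307, 531, 496, ∅, ∅, ∅]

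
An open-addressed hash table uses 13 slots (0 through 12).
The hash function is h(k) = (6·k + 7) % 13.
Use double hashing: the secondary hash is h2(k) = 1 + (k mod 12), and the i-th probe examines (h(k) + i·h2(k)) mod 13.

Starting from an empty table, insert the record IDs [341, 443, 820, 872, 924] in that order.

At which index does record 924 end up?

341 hashes to 12; slot 12 is free → place at 12.
443 hashes to 0; slot 0 is free → place at 0.
820 hashes to 0, h2=5; 0 taken → place at 5.
872 hashes to 0, h2=9; 0 taken → place at 9.
924 hashes to 0, h2=1; 0 taken → place at 1.
Table: [443, 924, —, —, —, 820, —, —, —, 872, —, —, 341]

1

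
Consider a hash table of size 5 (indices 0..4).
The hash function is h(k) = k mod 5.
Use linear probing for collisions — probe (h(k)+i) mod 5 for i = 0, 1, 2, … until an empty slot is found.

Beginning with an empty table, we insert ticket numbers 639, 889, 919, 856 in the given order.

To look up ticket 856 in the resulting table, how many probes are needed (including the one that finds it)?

2

Insert 639: h=4, slot 4 empty -> index 4.
Insert 889: h=4, slot 4 occupied -> index 0.
Insert 919: h=4, slots 4,0 occupied -> index 1.
Insert 856: h=1, slot 1 occupied -> index 2.
Table: [889, 919, 856, —, 639]
Lookup 856: h=1, probe 1,2 → found at 2.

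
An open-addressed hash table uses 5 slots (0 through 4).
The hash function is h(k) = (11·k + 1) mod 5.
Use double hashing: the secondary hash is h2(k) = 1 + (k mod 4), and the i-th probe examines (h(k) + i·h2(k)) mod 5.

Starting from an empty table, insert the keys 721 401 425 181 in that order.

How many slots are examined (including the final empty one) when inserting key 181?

721 hashes to 2; slot 2 is free => place at 2.
401 hashes to 2, h2=2; 2 taken => place at 4.
425 hashes to 1; slot 1 is free => place at 1.
181 hashes to 2, h2=2; 2,4,1 taken => place at 3.
Table: [., 425, 721, 181, 401]

4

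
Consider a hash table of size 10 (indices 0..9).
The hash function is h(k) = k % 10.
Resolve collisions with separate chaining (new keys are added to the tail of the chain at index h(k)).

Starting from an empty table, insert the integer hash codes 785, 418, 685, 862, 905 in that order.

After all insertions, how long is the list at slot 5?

3

785 → bucket 5
418 → bucket 8
685 → bucket 5 (collision)
862 → bucket 2
905 → bucket 5 (collision)
Final buckets:
0: -
1: -
2: 862
3: -
4: -
5: 785 -> 685 -> 905
6: -
7: -
8: 418
9: -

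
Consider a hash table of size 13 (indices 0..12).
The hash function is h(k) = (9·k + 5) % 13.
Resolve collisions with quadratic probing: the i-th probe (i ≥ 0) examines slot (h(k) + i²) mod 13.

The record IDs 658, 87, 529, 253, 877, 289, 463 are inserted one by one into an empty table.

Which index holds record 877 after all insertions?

11

658: h=12 -> slot 12
87: h=8 -> slot 8
529: h=8, probe 8,9 -> slot 9
253: h=7 -> slot 7
877: h=7, probe 7,8,11 -> slot 11
289: h=6 -> slot 6
463: h=12, probe 12,0 -> slot 0
Table: [463, _, _, _, _, _, 289, 253, 87, 529, _, 877, 658]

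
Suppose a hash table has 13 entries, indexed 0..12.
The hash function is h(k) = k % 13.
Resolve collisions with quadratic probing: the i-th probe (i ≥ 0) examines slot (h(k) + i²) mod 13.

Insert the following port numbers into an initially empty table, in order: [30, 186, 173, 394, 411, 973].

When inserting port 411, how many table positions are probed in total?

Insert 30: h=4, slot 4 empty => index 4.
Insert 186: h=4, slot 4 occupied => index 5.
Insert 173: h=4, slots 4,5 occupied => index 8.
Insert 394: h=4, slots 4,5,8 occupied => index 0.
Insert 411: h=8, slot 8 occupied => index 9.
Insert 973: h=11, slot 11 empty => index 11.
Table: [394, _, _, _, 30, 186, _, _, 173, 411, _, 973, _]

2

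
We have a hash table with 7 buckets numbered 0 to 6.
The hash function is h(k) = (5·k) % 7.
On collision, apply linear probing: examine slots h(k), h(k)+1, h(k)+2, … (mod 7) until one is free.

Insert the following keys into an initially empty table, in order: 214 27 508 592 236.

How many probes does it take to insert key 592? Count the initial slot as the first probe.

214 hashes to 6; slot 6 is free => place at 6.
27 hashes to 2; slot 2 is free => place at 2.
508 hashes to 6; 6 taken => place at 0.
592 hashes to 6; 6,0 taken => place at 1.
236 hashes to 4; slot 4 is free => place at 4.
Table: [508, 592, 27, -, 236, -, 214]

3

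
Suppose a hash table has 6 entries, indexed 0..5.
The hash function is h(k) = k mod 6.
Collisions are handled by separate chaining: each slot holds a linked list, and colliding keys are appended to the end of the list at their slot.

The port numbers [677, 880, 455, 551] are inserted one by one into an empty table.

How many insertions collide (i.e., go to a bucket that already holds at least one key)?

677 -> bucket 5
880 -> bucket 4
455 -> bucket 5 (collision)
551 -> bucket 5 (collision)
Final buckets:
0: —
1: —
2: —
3: —
4: 880
5: 677 -> 455 -> 551

2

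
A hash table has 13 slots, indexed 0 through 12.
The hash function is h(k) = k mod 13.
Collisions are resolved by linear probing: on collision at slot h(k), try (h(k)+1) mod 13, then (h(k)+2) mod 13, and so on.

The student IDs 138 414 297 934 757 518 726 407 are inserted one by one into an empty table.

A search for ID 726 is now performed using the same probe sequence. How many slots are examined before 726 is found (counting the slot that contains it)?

138: h=8 => slot 8
414: h=11 => slot 11
297: h=11, probe 11,12 => slot 12
934: h=11, probe 11,12,0 => slot 0
757: h=3 => slot 3
518: h=11, probe 11,12,0,1 => slot 1
726: h=11, probe 11,12,0,1,2 => slot 2
407: h=4 => slot 4
Table: [934, 518, 726, 757, 407, -, -, -, 138, -, -, 414, 297]
Lookup 726: h=11, probe 11,12,0,1,2 → found at 2.

5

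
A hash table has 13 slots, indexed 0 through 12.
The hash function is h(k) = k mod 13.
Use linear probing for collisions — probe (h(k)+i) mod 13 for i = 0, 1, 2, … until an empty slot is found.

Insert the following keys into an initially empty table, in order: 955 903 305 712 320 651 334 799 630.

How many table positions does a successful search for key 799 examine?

7

Insert 955: h=6, slot 6 empty -> index 6.
Insert 903: h=6, slot 6 occupied -> index 7.
Insert 305: h=6, slots 6,7 occupied -> index 8.
Insert 712: h=10, slot 10 empty -> index 10.
Insert 320: h=8, slot 8 occupied -> index 9.
Insert 651: h=1, slot 1 empty -> index 1.
Insert 334: h=9, slots 9,10 occupied -> index 11.
Insert 799: h=6, slots 6,7,8,9,10,11 occupied -> index 12.
Insert 630: h=6, slots 6,7,8,9,10,11,12 occupied -> index 0.
Table: [630, 651, —, —, —, —, 955, 903, 305, 320, 712, 334, 799]
Lookup 799: h=6, probe 6,7,8,9,10,11,12 → found at 12.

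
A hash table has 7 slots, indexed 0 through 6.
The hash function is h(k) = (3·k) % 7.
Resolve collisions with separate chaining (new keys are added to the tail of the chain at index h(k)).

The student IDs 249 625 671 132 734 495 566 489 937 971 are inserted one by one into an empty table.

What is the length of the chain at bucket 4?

6

Insert 249: h=5, bucket 5 empty -> new chain.
Insert 625: h=6, bucket 6 empty -> new chain.
Insert 671: h=4, bucket 4 empty -> new chain.
Insert 132: h=4, bucket 4 nonempty -> append to chain.
Insert 734: h=4, bucket 4 nonempty -> append to chain.
Insert 495: h=1, bucket 1 empty -> new chain.
Insert 566: h=4, bucket 4 nonempty -> append to chain.
Insert 489: h=4, bucket 4 nonempty -> append to chain.
Insert 937: h=4, bucket 4 nonempty -> append to chain.
Insert 971: h=1, bucket 1 nonempty -> append to chain.
Final buckets:
0: -
1: 495 -> 971
2: -
3: -
4: 671 -> 132 -> 734 -> 566 -> 489 -> 937
5: 249
6: 625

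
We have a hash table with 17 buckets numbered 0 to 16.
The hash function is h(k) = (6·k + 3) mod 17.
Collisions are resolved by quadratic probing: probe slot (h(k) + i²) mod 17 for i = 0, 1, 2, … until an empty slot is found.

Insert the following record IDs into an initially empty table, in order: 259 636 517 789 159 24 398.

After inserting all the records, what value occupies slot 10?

259: h=10 => slot 10
636: h=11 => slot 11
517: h=11, probe 11,12 => slot 12
789: h=11, probe 11,12,15 => slot 15
159: h=5 => slot 5
24: h=11, probe 11,12,15,3 => slot 3
398: h=11, probe 11,12,15,3,10,2 => slot 2
Table: [., ., 398, 24, ., 159, ., ., ., ., 259, 636, 517, ., ., 789, .]

259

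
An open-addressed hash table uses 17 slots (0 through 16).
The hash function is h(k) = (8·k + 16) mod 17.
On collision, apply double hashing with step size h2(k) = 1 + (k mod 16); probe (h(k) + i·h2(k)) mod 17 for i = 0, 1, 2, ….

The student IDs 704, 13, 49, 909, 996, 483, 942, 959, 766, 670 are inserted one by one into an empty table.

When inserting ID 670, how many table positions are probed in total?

704 hashes to 4; slot 4 is free -> place at 4.
13 hashes to 1; slot 1 is free -> place at 1.
49 hashes to 0; slot 0 is free -> place at 0.
909 hashes to 12; slot 12 is free -> place at 12.
996 hashes to 11; slot 11 is free -> place at 11.
483 hashes to 4, h2=4; 4 taken -> place at 8.
942 hashes to 4, h2=15; 4 taken -> place at 2.
959 hashes to 4, h2=16; 4 taken -> place at 3.
766 hashes to 7; slot 7 is free -> place at 7.
670 hashes to 4, h2=15; 4,2,0 taken -> place at 15.
Table: [49, 13, 942, 959, 704, -, -, 766, 483, -, -, 996, 909, -, -, 670, -]

4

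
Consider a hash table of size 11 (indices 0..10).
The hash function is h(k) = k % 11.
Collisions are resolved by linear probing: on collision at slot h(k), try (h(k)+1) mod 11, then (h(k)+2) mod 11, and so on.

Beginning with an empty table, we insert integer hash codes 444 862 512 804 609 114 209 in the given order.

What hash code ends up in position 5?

862

444 hashes to 4; slot 4 is free → place at 4.
862 hashes to 4; 4 taken → place at 5.
512 hashes to 6; slot 6 is free → place at 6.
804 hashes to 1; slot 1 is free → place at 1.
609 hashes to 4; 4,5,6 taken → place at 7.
114 hashes to 4; 4,5,6,7 taken → place at 8.
209 hashes to 0; slot 0 is free → place at 0.
Table: [209, 804, -, -, 444, 862, 512, 609, 114, -, -]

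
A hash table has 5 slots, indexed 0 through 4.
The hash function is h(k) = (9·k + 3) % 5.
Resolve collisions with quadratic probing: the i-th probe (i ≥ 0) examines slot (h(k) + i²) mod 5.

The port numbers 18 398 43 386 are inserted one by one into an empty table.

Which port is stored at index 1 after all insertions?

398

18: h=0 => slot 0
398: h=0, probe 0,1 => slot 1
43: h=0, probe 0,1,4 => slot 4
386: h=2 => slot 2
Table: [18, 398, 386, —, 43]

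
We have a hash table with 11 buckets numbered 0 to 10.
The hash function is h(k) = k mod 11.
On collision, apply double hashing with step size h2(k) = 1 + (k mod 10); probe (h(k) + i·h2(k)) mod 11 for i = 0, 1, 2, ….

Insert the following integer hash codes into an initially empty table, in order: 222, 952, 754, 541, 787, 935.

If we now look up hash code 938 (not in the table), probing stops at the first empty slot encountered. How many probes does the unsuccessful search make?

3

222 hashes to 2; slot 2 is free -> place at 2.
952 hashes to 6; slot 6 is free -> place at 6.
754 hashes to 6, h2=5; 6 taken -> place at 0.
541 hashes to 2, h2=2; 2 taken -> place at 4.
787 hashes to 6, h2=8; 6 taken -> place at 3.
935 hashes to 0, h2=6; 0,6 taken -> place at 1.
Table: [754, 935, 222, 787, 541, -, 952, -, -, -, -]
Lookup 938: h=3, h2=9, probe 3,1,10 → slot 10 empty, not found.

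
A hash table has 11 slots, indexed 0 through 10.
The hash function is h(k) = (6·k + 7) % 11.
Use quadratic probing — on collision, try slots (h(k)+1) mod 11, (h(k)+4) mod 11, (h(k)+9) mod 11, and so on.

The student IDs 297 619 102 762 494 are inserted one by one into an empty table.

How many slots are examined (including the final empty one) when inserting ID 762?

297 hashes to 7; slot 7 is free => place at 7.
619 hashes to 3; slot 3 is free => place at 3.
102 hashes to 3; 3 taken => place at 4.
762 hashes to 3; 3,4,7 taken => place at 1.
494 hashes to 1; 1 taken => place at 2.
Table: [∅, 762, 494, 619, 102, ∅, ∅, 297, ∅, ∅, ∅]

4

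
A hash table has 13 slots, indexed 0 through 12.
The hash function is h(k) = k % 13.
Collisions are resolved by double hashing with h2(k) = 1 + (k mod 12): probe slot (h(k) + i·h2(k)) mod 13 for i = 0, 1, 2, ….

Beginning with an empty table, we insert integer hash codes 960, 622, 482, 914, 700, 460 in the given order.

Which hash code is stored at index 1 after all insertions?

482

960 hashes to 11; slot 11 is free => place at 11.
622 hashes to 11, h2=11; 11 taken => place at 9.
482 hashes to 1; slot 1 is free => place at 1.
914 hashes to 4; slot 4 is free => place at 4.
700 hashes to 11, h2=5; 11 taken => place at 3.
460 hashes to 5; slot 5 is free => place at 5.
Table: [—, 482, —, 700, 914, 460, —, —, —, 622, —, 960, —]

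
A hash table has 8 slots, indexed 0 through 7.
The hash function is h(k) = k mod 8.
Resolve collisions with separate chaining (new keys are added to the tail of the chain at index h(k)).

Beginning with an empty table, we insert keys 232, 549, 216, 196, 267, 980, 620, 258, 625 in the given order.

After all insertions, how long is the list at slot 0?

Insert 232: h=0, bucket 0 empty -> new chain.
Insert 549: h=5, bucket 5 empty -> new chain.
Insert 216: h=0, bucket 0 nonempty -> append to chain.
Insert 196: h=4, bucket 4 empty -> new chain.
Insert 267: h=3, bucket 3 empty -> new chain.
Insert 980: h=4, bucket 4 nonempty -> append to chain.
Insert 620: h=4, bucket 4 nonempty -> append to chain.
Insert 258: h=2, bucket 2 empty -> new chain.
Insert 625: h=1, bucket 1 empty -> new chain.
Final buckets:
0: 232 -> 216
1: 625
2: 258
3: 267
4: 196 -> 980 -> 620
5: 549
6: —
7: —

2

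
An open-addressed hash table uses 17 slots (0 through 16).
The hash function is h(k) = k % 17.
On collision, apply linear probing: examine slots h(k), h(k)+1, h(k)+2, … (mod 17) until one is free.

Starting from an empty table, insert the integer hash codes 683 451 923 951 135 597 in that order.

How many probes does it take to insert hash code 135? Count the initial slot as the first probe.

2

683: h=3 => slot 3
451: h=9 => slot 9
923: h=5 => slot 5
951: h=16 => slot 16
135: h=16, probe 16,0 => slot 0
597: h=2 => slot 2
Table: [135, -, 597, 683, -, 923, -, -, -, 451, -, -, -, -, -, -, 951]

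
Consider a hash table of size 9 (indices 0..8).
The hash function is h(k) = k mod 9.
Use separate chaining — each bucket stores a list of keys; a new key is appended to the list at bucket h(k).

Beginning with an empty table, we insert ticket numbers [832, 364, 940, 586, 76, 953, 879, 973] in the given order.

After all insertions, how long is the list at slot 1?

832 -> bucket 4
364 -> bucket 4 (collision)
940 -> bucket 4 (collision)
586 -> bucket 1
76 -> bucket 4 (collision)
953 -> bucket 8
879 -> bucket 6
973 -> bucket 1 (collision)
Final buckets:
0: —
1: 586 -> 973
2: —
3: —
4: 832 -> 364 -> 940 -> 76
5: —
6: 879
7: —
8: 953

2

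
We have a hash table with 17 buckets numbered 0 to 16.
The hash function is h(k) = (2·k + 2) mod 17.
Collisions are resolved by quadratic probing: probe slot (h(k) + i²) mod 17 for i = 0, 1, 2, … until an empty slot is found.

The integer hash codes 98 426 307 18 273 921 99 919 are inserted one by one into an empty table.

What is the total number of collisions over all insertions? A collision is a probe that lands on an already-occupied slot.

12

98 hashes to 11; slot 11 is free -> place at 11.
426 hashes to 4; slot 4 is free -> place at 4.
307 hashes to 4; 4 taken -> place at 5.
18 hashes to 4; 4,5 taken -> place at 8.
273 hashes to 4; 4,5,8 taken -> place at 13.
921 hashes to 8; 8 taken -> place at 9.
99 hashes to 13; 13 taken -> place at 14.
919 hashes to 4; 4,5,8,13 taken -> place at 3.
Table: [., ., ., 919, 426, 307, ., ., 18, 921, ., 98, ., 273, 99, ., .]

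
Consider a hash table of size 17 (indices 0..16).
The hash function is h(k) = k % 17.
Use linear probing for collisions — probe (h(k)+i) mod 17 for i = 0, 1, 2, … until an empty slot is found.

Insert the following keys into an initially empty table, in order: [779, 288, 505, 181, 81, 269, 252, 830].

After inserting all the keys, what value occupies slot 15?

779: h=14 => slot 14
288: h=16 => slot 16
505: h=12 => slot 12
181: h=11 => slot 11
81: h=13 => slot 13
269: h=14, probe 14,15 => slot 15
252: h=14, probe 14,15,16,0 => slot 0
830: h=14, probe 14,15,16,0,1 => slot 1
Table: [252, 830, —, —, —, —, —, —, —, —, —, 181, 505, 81, 779, 269, 288]

269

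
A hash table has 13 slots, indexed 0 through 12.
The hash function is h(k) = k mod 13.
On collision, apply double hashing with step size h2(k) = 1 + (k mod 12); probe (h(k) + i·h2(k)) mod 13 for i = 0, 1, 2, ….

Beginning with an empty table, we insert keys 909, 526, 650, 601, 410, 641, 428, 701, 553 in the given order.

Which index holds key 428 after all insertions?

8

909 hashes to 12; slot 12 is free -> place at 12.
526 hashes to 6; slot 6 is free -> place at 6.
650 hashes to 0; slot 0 is free -> place at 0.
601 hashes to 3; slot 3 is free -> place at 3.
410 hashes to 7; slot 7 is free -> place at 7.
641 hashes to 4; slot 4 is free -> place at 4.
428 hashes to 12, h2=9; 12 taken -> place at 8.
701 hashes to 12, h2=6; 12 taken -> place at 5.
553 hashes to 7, h2=2; 7 taken -> place at 9.
Table: [650, -, -, 601, 641, 701, 526, 410, 428, 553, -, -, 909]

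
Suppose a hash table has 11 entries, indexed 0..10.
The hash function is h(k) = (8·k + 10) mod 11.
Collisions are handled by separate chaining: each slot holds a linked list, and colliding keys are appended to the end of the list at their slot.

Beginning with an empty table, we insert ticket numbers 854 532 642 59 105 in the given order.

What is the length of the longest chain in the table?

3

Insert 854: h=0, bucket 0 empty → new chain.
Insert 532: h=9, bucket 9 empty → new chain.
Insert 642: h=9, bucket 9 nonempty → append to chain.
Insert 59: h=9, bucket 9 nonempty → append to chain.
Insert 105: h=3, bucket 3 empty → new chain.
Final buckets:
0: 854
1: .
2: .
3: 105
4: .
5: .
6: .
7: .
8: .
9: 532 -> 642 -> 59
10: .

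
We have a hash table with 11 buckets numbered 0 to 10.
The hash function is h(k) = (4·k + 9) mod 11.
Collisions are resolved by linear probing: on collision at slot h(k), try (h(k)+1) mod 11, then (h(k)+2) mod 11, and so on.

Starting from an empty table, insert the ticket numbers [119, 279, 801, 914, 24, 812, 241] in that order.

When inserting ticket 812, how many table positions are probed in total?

119 hashes to 1; slot 1 is free → place at 1.
279 hashes to 3; slot 3 is free → place at 3.
801 hashes to 1; 1 taken → place at 2.
914 hashes to 2; 2,3 taken → place at 4.
24 hashes to 6; slot 6 is free → place at 6.
812 hashes to 1; 1,2,3,4 taken → place at 5.
241 hashes to 5; 5,6 taken → place at 7.
Table: [., 119, 801, 279, 914, 812, 24, 241, ., ., .]

5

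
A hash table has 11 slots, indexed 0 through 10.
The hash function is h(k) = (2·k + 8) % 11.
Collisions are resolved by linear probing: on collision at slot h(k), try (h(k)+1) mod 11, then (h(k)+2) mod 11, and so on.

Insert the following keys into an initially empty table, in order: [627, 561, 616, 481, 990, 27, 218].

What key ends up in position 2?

627: h=8 → slot 8
561: h=8, probe 8,9 → slot 9
616: h=8, probe 8,9,10 → slot 10
481: h=2 → slot 2
990: h=8, probe 8,9,10,0 → slot 0
27: h=7 → slot 7
218: h=4 → slot 4
Table: [990, ∅, 481, ∅, 218, ∅, ∅, 27, 627, 561, 616]

481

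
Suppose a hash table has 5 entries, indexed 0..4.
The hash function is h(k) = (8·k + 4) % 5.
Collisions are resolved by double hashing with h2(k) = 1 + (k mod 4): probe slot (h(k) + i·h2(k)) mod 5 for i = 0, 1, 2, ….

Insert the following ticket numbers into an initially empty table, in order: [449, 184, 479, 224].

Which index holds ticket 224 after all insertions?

3

449 hashes to 1; slot 1 is free -> place at 1.
184 hashes to 1, h2=1; 1 taken -> place at 2.
479 hashes to 1, h2=4; 1 taken -> place at 0.
224 hashes to 1, h2=1; 1,2 taken -> place at 3.
Table: [479, 449, 184, 224, _]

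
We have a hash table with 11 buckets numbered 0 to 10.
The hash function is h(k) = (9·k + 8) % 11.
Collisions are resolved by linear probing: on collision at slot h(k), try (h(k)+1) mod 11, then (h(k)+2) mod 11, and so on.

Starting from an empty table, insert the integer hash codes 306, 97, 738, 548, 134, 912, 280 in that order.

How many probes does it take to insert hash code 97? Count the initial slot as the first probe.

2

Insert 306: h=1, slot 1 empty → index 1.
Insert 97: h=1, slot 1 occupied → index 2.
Insert 738: h=6, slot 6 empty → index 6.
Insert 548: h=1, slots 1,2 occupied → index 3.
Insert 134: h=4, slot 4 empty → index 4.
Insert 912: h=10, slot 10 empty → index 10.
Insert 280: h=9, slot 9 empty → index 9.
Table: [., 306, 97, 548, 134, ., 738, ., ., 280, 912]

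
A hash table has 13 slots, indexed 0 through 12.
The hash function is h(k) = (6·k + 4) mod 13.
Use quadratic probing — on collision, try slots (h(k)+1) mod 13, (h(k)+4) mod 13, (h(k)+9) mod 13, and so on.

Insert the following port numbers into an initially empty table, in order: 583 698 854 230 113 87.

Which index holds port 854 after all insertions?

7

583 hashes to 5; slot 5 is free => place at 5.
698 hashes to 6; slot 6 is free => place at 6.
854 hashes to 6; 6 taken => place at 7.
230 hashes to 6; 6,7 taken => place at 10.
113 hashes to 6; 6,7,10 taken => place at 2.
87 hashes to 6; 6,7,10,2 taken => place at 9.
Table: [∅, ∅, 113, ∅, ∅, 583, 698, 854, ∅, 87, 230, ∅, ∅]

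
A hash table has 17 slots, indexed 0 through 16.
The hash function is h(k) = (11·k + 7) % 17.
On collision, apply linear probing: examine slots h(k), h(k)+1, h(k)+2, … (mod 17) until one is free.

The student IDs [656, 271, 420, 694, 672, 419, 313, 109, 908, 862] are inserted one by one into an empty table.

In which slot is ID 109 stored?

0

656: h=15 → slot 15
271: h=13 → slot 13
420: h=3 → slot 3
694: h=8 → slot 8
672: h=4 → slot 4
419: h=9 → slot 9
313: h=16 → slot 16
109: h=16, probe 16,0 → slot 0
908: h=16, probe 16,0,1 → slot 1
862: h=3, probe 3,4,5 → slot 5
Table: [109, 908, —, 420, 672, 862, —, —, 694, 419, —, —, —, 271, —, 656, 313]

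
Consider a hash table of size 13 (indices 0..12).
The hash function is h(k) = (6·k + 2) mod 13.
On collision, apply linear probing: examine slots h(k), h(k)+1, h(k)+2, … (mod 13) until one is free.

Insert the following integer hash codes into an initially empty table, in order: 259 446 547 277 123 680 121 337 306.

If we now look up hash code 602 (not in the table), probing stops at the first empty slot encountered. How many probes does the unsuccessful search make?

Insert 259: h=9, slot 9 empty -> index 9.
Insert 446: h=0, slot 0 empty -> index 0.
Insert 547: h=8, slot 8 empty -> index 8.
Insert 277: h=0, slot 0 occupied -> index 1.
Insert 123: h=12, slot 12 empty -> index 12.
Insert 680: h=0, slots 0,1 occupied -> index 2.
Insert 121: h=0, slots 0,1,2 occupied -> index 3.
Insert 337: h=9, slot 9 occupied -> index 10.
Insert 306: h=5, slot 5 empty -> index 5.
Table: [446, 277, 680, 121, —, 306, —, —, 547, 259, 337, —, 123]
Lookup 602: h=0, probe 0,1,2,3,4 → slot 4 empty, not found.

5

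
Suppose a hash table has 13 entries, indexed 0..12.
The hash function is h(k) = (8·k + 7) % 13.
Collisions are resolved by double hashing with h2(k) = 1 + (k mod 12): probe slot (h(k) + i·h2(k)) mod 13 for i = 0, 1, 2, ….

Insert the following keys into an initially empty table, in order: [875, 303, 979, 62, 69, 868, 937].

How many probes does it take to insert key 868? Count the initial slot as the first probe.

Insert 875: h=0, slot 0 empty => index 0.
Insert 303: h=0, h2=4, slot 0 occupied => index 4.
Insert 979: h=0, h2=8, slot 0 occupied => index 8.
Insert 62: h=9, slot 9 empty => index 9.
Insert 69: h=0, h2=10, slot 0 occupied => index 10.
Insert 868: h=9, h2=5, slot 9 occupied => index 1.
Insert 937: h=2, slot 2 empty => index 2.
Table: [875, 868, 937, ∅, 303, ∅, ∅, ∅, 979, 62, 69, ∅, ∅]

2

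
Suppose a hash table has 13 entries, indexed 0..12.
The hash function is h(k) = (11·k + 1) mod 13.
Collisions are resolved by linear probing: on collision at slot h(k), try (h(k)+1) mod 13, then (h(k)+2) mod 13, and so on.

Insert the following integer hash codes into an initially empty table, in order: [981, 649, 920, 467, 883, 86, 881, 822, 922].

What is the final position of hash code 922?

6

Insert 981: h=2, slot 2 empty => index 2.
Insert 649: h=3, slot 3 empty => index 3.
Insert 920: h=7, slot 7 empty => index 7.
Insert 467: h=3, slot 3 occupied => index 4.
Insert 883: h=3, slots 3,4 occupied => index 5.
Insert 86: h=11, slot 11 empty => index 11.
Insert 881: h=7, slot 7 occupied => index 8.
Insert 822: h=8, slot 8 occupied => index 9.
Insert 922: h=3, slots 3,4,5 occupied => index 6.
Table: [—, —, 981, 649, 467, 883, 922, 920, 881, 822, —, 86, —]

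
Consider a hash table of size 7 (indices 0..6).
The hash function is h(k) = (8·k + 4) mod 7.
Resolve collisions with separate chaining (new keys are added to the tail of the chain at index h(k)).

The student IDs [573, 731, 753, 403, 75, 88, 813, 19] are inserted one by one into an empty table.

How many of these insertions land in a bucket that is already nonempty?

3

Insert 573: h=3, bucket 3 empty → new chain.
Insert 731: h=0, bucket 0 empty → new chain.
Insert 753: h=1, bucket 1 empty → new chain.
Insert 403: h=1, bucket 1 nonempty → append to chain.
Insert 75: h=2, bucket 2 empty → new chain.
Insert 88: h=1, bucket 1 nonempty → append to chain.
Insert 813: h=5, bucket 5 empty → new chain.
Insert 19: h=2, bucket 2 nonempty → append to chain.
Final buckets:
0: 731
1: 753 -> 403 -> 88
2: 75 -> 19
3: 573
4: .
5: 813
6: .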